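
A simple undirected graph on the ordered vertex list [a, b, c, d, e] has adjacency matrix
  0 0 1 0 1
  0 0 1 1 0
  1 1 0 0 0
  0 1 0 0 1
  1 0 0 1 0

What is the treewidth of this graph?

2

A width-2 tree decomposition is:
Bags: B1 = {a, b, c}  B2 = {a, b, e}  B3 = {b, d, e}
Tree: B1–B2, B2–B3
The largest bag has 3 vertices, giving width 2; this decomposition certifies tw(G) ≤ 2. Since b–c–a–e–d–b is a cycle in G, G is not acyclic. Forests are exactly the graphs of treewidth ≤ 1, so tw(G) ≥ 2. Therefore the treewidth is 2.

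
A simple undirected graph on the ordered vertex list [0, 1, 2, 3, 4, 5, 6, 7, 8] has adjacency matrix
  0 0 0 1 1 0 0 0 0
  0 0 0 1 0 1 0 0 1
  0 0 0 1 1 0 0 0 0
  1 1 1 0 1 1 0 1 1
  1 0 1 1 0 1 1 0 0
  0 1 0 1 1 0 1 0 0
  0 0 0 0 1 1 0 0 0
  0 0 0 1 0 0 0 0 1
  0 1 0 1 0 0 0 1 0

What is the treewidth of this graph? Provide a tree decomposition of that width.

Treewidth 2.
One optimal decomposition is:
Bags: B1 = {3, 4, 5}  B2 = {1, 3, 5}  B3 = {0, 3, 4}  B4 = {4, 5, 6}  B5 = {1, 3, 8}  B6 = {3, 7, 8}  B7 = {2, 3, 4}
Tree: B1–B2, B1–B3, B1–B4, B2–B5, B5–B6, B1–B7

Each bag holds 3 vertices, so the decomposition has width 2, which upper-bounds the treewidth. Conversely, {1, 3, 8} is a clique of size 3, and the vertices of any clique must share a bag in every tree decomposition; so some bag has ≥ 3 vertices and tw(G) ≥ 2. Hence tw(G) = 2 exactly.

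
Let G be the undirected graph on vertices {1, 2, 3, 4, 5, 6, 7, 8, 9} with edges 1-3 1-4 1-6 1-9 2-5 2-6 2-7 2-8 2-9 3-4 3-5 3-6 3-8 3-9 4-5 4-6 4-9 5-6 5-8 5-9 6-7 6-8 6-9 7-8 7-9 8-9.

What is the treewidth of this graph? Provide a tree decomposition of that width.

Treewidth 4.
Bags: B1 = {2, 6, 7, 8, 9}  B2 = {2, 5, 6, 8, 9}  B3 = {3, 5, 6, 8, 9}  B4 = {3, 4, 5, 6, 9}  B5 = {1, 3, 4, 6, 9}
Tree: B1–B2, B2–B3, B3–B4, B4–B5

Each bag holds 5 vertices, so the decomposition has width 4, which upper-bounds the treewidth. For the lower bound, the 5 vertices {2, 5, 6, 8, 9} are pairwise adjacent, and any tree decomposition puts a clique entirely inside one bag — forcing width ≥ 4. Combining the bounds, tw(G) = 4.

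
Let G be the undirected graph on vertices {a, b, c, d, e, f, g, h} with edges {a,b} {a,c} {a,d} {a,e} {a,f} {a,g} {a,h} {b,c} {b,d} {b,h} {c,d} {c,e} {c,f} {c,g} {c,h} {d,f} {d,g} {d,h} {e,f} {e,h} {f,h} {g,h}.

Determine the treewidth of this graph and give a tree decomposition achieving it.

Treewidth 4.
One optimal decomposition is:
Bags: B1 = {a, c, e, f, h}  B2 = {a, c, d, f, h}  B3 = {a, b, c, d, h}  B4 = {a, c, d, g, h}
Tree: B1–B2, B2–B3, B2–B4

Every bag has size at most 5, so the width is 5 − 1 = 4 and tw(G) ≤ 4. Conversely, {a, c, d, g, h} is a clique of size 5, and the vertices of any clique must share a bag in every tree decomposition; so some bag has ≥ 5 vertices and tw(G) ≥ 4. Hence tw(G) = 4 exactly.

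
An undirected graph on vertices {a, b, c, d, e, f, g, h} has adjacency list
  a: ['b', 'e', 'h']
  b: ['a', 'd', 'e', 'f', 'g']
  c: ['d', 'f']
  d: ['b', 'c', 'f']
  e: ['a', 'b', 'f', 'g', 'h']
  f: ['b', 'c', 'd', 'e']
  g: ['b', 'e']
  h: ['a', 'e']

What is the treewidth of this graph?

A width-2 tree decomposition is:
Bags: B1 = {a, b, e}  B2 = {b, e, f}  B3 = {b, e, g}  B4 = {a, e, h}  B5 = {b, d, f}  B6 = {c, d, f}
Tree: B1–B2, B1–B3, B1–B4, B2–B5, B5–B6
Every bag has size at most 3, so the width is 3 − 1 = 2 and tw(G) ≤ 2. Conversely, {a, e, h} is a clique of size 3, and the vertices of any clique must share a bag in every tree decomposition; so some bag has ≥ 3 vertices and tw(G) ≥ 2. Combining the bounds, tw(G) = 2.

2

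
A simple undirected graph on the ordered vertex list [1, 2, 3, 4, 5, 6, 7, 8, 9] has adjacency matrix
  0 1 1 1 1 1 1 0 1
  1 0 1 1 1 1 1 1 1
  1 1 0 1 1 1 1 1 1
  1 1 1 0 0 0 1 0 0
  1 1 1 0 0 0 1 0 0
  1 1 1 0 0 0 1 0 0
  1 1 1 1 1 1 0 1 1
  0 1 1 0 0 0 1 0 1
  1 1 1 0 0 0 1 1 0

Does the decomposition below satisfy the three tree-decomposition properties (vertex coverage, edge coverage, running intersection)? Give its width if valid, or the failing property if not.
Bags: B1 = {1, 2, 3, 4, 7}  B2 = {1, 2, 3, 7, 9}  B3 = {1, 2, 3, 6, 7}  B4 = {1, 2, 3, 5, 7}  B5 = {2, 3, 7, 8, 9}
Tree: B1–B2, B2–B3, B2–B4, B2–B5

Yes; width 4.

Vertex coverage: the bags together contain {1, 2, 3, 4, 5, 6, 7, 8, 9}, the full vertex set. Edge coverage: each edge of G has both endpoints in at least one bag. Running intersection: for every vertex, the bags containing it form a connected subtree. All three properties hold, so this is a valid tree decomposition of width max|bag| − 1 = 4, and hence tw(G) ≤ 4.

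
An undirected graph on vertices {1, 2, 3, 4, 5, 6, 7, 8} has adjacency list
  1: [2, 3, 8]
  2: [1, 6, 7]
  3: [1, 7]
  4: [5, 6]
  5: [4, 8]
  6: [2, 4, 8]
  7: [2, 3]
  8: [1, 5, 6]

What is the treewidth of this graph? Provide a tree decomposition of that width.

Treewidth 2.
Bags: B1 = {2, 3, 7}  B2 = {1, 2, 3}  B3 = {1, 2, 6}  B4 = {1, 6, 8}  B5 = {4, 6, 8}  B6 = {4, 5, 8}
Tree: B1–B2, B2–B3, B3–B4, B4–B5, B5–B6

Every bag has size at most 3, so the width is 3 − 1 = 2 and tw(G) ≤ 2. Since 7–3–1–2–7 is a cycle in G, G is not acyclic. Forests are exactly the graphs of treewidth ≤ 1, so tw(G) ≥ 2. The upper and lower bounds meet at 2, so that is the treewidth.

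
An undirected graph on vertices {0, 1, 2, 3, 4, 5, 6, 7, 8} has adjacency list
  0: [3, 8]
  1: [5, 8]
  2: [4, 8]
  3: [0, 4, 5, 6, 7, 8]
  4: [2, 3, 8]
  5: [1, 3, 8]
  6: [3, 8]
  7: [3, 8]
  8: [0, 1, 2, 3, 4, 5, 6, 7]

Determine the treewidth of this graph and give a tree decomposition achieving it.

The largest bag has 3 vertices, giving width 2; this decomposition certifies tw(G) ≤ 2. On the other hand G contains the 3-clique {1, 5, 8}. A clique must lie in a single bag of any decomposition, so no decomposition can have width below 2. The upper and lower bounds meet at 2, so that is the treewidth.

Treewidth 2.
One such decomposition:
Bags: B1 = {3, 5, 8}  B2 = {3, 4, 8}  B3 = {3, 7, 8}  B4 = {0, 3, 8}  B5 = {1, 5, 8}  B6 = {3, 6, 8}  B7 = {2, 4, 8}
Tree: B1–B2, B1–B3, B2–B4, B1–B5, B4–B6, B2–B7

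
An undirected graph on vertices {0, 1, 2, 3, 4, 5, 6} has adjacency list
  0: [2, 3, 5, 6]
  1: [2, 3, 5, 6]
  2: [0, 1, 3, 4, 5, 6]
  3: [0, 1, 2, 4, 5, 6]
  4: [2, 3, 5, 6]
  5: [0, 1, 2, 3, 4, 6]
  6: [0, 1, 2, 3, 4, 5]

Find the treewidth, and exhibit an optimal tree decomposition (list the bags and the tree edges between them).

Every bag has size at most 5, so the width is 5 − 1 = 4 and tw(G) ≤ 4. Conversely, {0, 2, 3, 5, 6} is a clique of size 5, and the vertices of any clique must share a bag in every tree decomposition; so some bag has ≥ 5 vertices and tw(G) ≥ 4. Therefore the treewidth is 4.

Treewidth 4.
Bags: B1 = {1, 2, 3, 5, 6}  B2 = {0, 2, 3, 5, 6}  B3 = {2, 3, 4, 5, 6}
Tree: B1–B2, B2–B3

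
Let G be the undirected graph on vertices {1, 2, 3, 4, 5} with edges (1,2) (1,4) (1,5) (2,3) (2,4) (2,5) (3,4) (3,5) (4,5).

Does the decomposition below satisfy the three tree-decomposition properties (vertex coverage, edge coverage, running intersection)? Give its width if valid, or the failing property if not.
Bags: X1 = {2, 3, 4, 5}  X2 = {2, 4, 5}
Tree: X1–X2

No — vertex 1 appears in no bag.

A tree decomposition must satisfy three properties: every vertex lies in some bag; for every edge, both endpoints lie together in some bag; and for every vertex, the bags containing it form a connected subtree. Here vertex 1 appears in no bag, so the decomposition is invalid.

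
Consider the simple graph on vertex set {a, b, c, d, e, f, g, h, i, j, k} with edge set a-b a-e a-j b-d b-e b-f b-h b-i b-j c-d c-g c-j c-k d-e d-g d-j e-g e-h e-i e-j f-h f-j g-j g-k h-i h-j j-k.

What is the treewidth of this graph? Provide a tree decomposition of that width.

Each bag holds 4 vertices, so the decomposition has width 3, which upper-bounds the treewidth. For the lower bound, the 4 vertices {d, e, g, j} are pairwise adjacent, and any tree decomposition puts a clique entirely inside one bag — forcing width ≥ 3. Combining the bounds, tw(G) = 3.

Treewidth 3.
One such decomposition:
Bags: B1 = {b, e, h, j}  B2 = {b, d, e, j}  B3 = {d, e, g, j}  B4 = {b, e, h, i}  B5 = {c, d, g, j}  B6 = {a, b, e, j}  B7 = {c, g, j, k}  B8 = {b, f, h, j}
Tree: B1–B2, B2–B3, B1–B4, B3–B5, B1–B6, B5–B7, B1–B8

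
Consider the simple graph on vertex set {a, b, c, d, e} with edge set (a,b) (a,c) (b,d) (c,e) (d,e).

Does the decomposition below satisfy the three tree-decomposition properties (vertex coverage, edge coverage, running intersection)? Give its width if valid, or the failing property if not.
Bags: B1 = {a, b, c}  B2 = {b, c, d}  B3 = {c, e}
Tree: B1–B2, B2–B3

No — edge (d,e) lies in no bag.

A tree decomposition must satisfy three properties: every vertex lies in some bag; for every edge, both endpoints lie together in some bag; and for every vertex, the bags containing it form a connected subtree. Here edge (d,e) lies in no bag, so the decomposition is invalid.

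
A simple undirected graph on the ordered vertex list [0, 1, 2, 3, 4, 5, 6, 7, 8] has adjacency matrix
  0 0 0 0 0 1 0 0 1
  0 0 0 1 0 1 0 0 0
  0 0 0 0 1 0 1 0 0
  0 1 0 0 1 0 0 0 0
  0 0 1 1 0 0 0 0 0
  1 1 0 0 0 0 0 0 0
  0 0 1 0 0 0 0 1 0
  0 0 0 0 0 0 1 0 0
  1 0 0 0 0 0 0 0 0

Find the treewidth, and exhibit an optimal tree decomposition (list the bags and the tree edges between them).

Treewidth 1.
One optimal decomposition is:
Bags: B1 = {6, 7}  B2 = {2, 6}  B3 = {2, 4}  B4 = {3, 4}  B5 = {1, 3}  B6 = {1, 5}  B7 = {0, 5}  B8 = {0, 8}
Tree: B1–B2, B2–B3, B3–B4, B4–B5, B5–B6, B6–B7, B7–B8

The largest bag has 2 vertices, giving width 1; this decomposition certifies tw(G) ≤ 1. Since G has at least one edge (e.g. 7–6), it is not an edgeless graph, so tw(G) ≥ 1. Therefore the treewidth is 1.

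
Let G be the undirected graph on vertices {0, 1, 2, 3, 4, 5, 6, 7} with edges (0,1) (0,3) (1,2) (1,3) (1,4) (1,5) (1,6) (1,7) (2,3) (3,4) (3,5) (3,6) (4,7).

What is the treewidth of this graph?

2

A width-2 tree decomposition is:
Bags: B1 = {1, 3, 4}  B2 = {0, 1, 3}  B3 = {1, 3, 5}  B4 = {1, 4, 7}  B5 = {1, 3, 6}  B6 = {1, 2, 3}
Tree: B1–B2, B1–B3, B1–B4, B2–B5, B2–B6
Every bag has size at most 3, so the width is 3 − 1 = 2 and tw(G) ≤ 2. For the lower bound, the 3 vertices {0, 1, 3} are pairwise adjacent, and any tree decomposition puts a clique entirely inside one bag — forcing width ≥ 2. Hence tw(G) = 2 exactly.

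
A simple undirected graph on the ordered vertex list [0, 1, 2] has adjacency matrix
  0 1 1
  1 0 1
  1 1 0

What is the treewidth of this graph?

2

A width-2 tree decomposition is:
Bags: B1 = {0, 1, 2}
Tree: (single bag)
A single bag containing all 3 vertices is trivially a valid decomposition of width 2. On the other hand G contains the 3-clique {0, 1, 2}. A clique must lie in a single bag of any decomposition, so no decomposition can have width below 2. The upper and lower bounds meet at 2, so that is the treewidth.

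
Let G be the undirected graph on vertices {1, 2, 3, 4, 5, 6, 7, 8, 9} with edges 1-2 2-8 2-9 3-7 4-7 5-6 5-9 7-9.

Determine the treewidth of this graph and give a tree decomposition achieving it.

Each bag holds 2 vertices, so the decomposition has width 1, which upper-bounds the treewidth. Any graph with an edge has treewidth ≥ 1, and G has the edge 9–2. The upper and lower bounds meet at 1, so that is the treewidth.

Treewidth 1.
One optimal decomposition is:
Bags: B1 = {2, 9}  B2 = {2, 8}  B3 = {7, 9}  B4 = {4, 7}  B5 = {3, 7}  B6 = {1, 2}  B7 = {5, 9}  B8 = {5, 6}
Tree: B1–B2, B1–B3, B3–B4, B4–B5, B2–B6, B3–B7, B7–B8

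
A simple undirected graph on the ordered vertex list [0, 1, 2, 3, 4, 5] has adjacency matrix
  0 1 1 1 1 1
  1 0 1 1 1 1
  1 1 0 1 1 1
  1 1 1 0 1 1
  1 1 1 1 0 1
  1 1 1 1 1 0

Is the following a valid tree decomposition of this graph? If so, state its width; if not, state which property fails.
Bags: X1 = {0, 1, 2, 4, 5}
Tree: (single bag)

No — vertex 3 appears in no bag.

A tree decomposition must satisfy three properties: every vertex lies in some bag; for every edge, both endpoints lie together in some bag; and for every vertex, the bags containing it form a connected subtree. Here vertex 3 appears in no bag, so the decomposition is invalid.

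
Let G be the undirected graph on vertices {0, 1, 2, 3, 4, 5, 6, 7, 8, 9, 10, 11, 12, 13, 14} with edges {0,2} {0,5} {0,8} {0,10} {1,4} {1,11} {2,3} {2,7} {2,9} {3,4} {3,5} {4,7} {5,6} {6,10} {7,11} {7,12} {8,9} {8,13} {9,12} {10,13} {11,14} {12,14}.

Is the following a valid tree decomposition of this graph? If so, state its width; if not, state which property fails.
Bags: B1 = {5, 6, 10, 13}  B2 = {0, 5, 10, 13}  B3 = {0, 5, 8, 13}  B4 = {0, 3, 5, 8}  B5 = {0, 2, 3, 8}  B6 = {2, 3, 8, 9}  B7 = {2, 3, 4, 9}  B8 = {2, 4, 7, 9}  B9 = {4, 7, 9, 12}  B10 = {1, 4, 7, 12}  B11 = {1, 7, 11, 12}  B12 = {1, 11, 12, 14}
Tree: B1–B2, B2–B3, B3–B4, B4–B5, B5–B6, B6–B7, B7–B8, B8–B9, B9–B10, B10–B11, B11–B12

Every vertex of G appears in some bag (union = {0, 1, 2, 3, 4, 5, 6, 7, 8, 9, 10, 11, 12, 13, 14}); every edge is covered by a bag; and for each vertex v the set of bags containing v is connected in the bag tree. The decomposition is therefore valid. The largest bag has 4 vertices, so the width is 3.

Yes; width 3.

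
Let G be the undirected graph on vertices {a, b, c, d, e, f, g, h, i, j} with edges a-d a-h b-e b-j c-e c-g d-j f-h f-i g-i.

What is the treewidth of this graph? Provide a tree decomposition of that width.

Treewidth 2.
One optimal decomposition is:
Bags: B1 = {b, e, j}  B2 = {c, e, j}  B3 = {c, g, j}  B4 = {g, i, j}  B5 = {f, i, j}  B6 = {f, h, j}  B7 = {a, h, j}  B8 = {a, d, j}
Tree: B1–B2, B2–B3, B3–B4, B4–B5, B5–B6, B6–B7, B7–B8

Each bag holds 3 vertices, so the decomposition has width 2, which upper-bounds the treewidth. For the lower bound, G contains the cycle j–b–e–c–g–i–f–h–a–d–j, so G is not a forest; only forests have treewidth ≤ 1, hence tw(G) ≥ 2. The upper and lower bounds meet at 2, so that is the treewidth.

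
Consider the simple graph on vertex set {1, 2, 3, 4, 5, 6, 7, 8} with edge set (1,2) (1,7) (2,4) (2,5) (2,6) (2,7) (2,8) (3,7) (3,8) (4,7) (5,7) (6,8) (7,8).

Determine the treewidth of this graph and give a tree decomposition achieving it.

The largest bag has 3 vertices, giving width 2; this decomposition certifies tw(G) ≤ 2. For the lower bound, the 3 vertices {2, 6, 8} are pairwise adjacent, and any tree decomposition puts a clique entirely inside one bag — forcing width ≥ 2. Therefore the treewidth is 2.

Treewidth 2.
Bags: B1 = {2, 6, 8}  B2 = {2, 7, 8}  B3 = {1, 2, 7}  B4 = {2, 4, 7}  B5 = {2, 5, 7}  B6 = {3, 7, 8}
Tree: B1–B2, B2–B3, B3–B4, B3–B5, B2–B6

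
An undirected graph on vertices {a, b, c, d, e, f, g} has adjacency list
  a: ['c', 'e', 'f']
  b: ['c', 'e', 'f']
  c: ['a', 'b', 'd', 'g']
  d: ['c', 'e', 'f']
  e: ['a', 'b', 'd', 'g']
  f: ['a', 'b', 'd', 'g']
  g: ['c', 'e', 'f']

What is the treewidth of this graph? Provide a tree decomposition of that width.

Every bag has size at most 4, so the width is 4 − 1 = 3 and tw(G) ≤ 3. For the lower bound: the 4 vertex sets {c,g}, {b,f}, {e}, {d} are disjoint, each induces a connected subgraph, and every pair is joined by at least one edge of G. Contracting each set to a single vertex therefore yields K_{4} as a minor, and since treewidth is minor-monotone, tw(G) ≥ tw(K_{4}) = 3. The upper and lower bounds meet at 3, so that is the treewidth.

Treewidth 3.
One such decomposition:
Bags: B1 = {c, e, f, g}  B2 = {b, c, e, f}  B3 = {c, d, e, f}  B4 = {a, c, e, f}
Tree: B1–B2, B2–B3, B3–B4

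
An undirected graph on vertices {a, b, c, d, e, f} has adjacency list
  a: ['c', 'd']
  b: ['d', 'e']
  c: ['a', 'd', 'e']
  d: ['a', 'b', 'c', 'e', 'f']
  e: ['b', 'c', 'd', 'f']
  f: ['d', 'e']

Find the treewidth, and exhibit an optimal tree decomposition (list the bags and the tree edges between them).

Each bag holds 3 vertices, so the decomposition has width 2, which upper-bounds the treewidth. On the other hand G contains the 3-clique {c, d, e}. A clique must lie in a single bag of any decomposition, so no decomposition can have width below 2. Therefore the treewidth is 2.

Treewidth 2.
Bags: B1 = {a, c, d}  B2 = {c, d, e}  B3 = {b, d, e}  B4 = {d, e, f}
Tree: B1–B2, B2–B3, B3–B4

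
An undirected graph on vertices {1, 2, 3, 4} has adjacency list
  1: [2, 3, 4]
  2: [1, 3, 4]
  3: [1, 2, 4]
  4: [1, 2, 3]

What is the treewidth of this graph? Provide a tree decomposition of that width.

Treewidth 3.
One optimal decomposition is:
Bags: B1 = {1, 2, 3, 4}
Tree: (single bag)

A single bag containing all 4 vertices is trivially a valid decomposition of width 3. On the other hand G contains the 4-clique {1, 2, 3, 4}. A clique must lie in a single bag of any decomposition, so no decomposition can have width below 3. Therefore the treewidth is 3.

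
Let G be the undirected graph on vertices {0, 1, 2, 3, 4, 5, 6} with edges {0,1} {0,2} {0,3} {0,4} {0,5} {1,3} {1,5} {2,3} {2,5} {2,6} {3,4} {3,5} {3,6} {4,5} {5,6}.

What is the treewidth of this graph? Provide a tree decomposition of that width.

The largest bag has 4 vertices, giving width 3; this decomposition certifies tw(G) ≤ 3. On the other hand G contains the 4-clique {0, 1, 3, 5}. A clique must lie in a single bag of any decomposition, so no decomposition can have width below 3. The upper and lower bounds meet at 3, so that is the treewidth.

Treewidth 3.
One optimal decomposition is:
Bags: B1 = {0, 3, 4, 5}  B2 = {0, 1, 3, 5}  B3 = {0, 2, 3, 5}  B4 = {2, 3, 5, 6}
Tree: B1–B2, B2–B3, B3–B4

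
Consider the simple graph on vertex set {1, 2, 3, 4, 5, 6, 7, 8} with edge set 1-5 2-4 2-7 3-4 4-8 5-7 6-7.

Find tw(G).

1

A width-1 tree decomposition is:
Bags: B1 = {5, 7}  B2 = {2, 7}  B3 = {6, 7}  B4 = {1, 5}  B5 = {2, 4}  B6 = {4, 8}  B7 = {3, 4}
Tree: B1–B2, B1–B3, B1–B4, B2–B5, B5–B6, B6–B7
The largest bag has 2 vertices, giving width 1; this decomposition certifies tw(G) ≤ 1. Any graph with an edge has treewidth ≥ 1, and G has the edge 5–7. Combining the bounds, tw(G) = 1.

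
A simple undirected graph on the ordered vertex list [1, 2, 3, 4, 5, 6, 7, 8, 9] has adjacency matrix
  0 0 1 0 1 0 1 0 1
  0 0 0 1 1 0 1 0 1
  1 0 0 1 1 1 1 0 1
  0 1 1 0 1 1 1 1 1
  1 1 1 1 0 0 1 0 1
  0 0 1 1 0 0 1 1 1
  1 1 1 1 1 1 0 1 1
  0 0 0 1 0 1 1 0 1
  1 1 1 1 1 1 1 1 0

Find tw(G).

4

A width-4 tree decomposition is:
Bags: B1 = {3, 4, 5, 7, 9}  B2 = {2, 4, 5, 7, 9}  B3 = {3, 4, 6, 7, 9}  B4 = {4, 6, 7, 8, 9}  B5 = {1, 3, 5, 7, 9}
Tree: B1–B2, B1–B3, B3–B4, B1–B5
Every bag has size at most 5, so the width is 5 − 1 = 4 and tw(G) ≤ 4. On the other hand G contains the 5-clique {1, 3, 5, 7, 9}. A clique must lie in a single bag of any decomposition, so no decomposition can have width below 4. Hence tw(G) = 4 exactly.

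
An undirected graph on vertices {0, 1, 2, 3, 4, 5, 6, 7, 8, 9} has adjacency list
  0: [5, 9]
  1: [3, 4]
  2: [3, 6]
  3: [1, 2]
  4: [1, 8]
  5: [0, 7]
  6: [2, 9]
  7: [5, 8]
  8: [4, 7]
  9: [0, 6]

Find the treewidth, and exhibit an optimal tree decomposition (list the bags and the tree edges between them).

Each bag holds 3 vertices, so the decomposition has width 2, which upper-bounds the treewidth. The edges 5–0–9–6–2–3–1–4–8–7–5 form a cycle, so G is not a tree and its treewidth is at least 2. Combining the bounds, tw(G) = 2.

Treewidth 2.
One such decomposition:
Bags: B1 = {0, 5, 9}  B2 = {5, 6, 9}  B3 = {2, 5, 6}  B4 = {2, 3, 5}  B5 = {1, 3, 5}  B6 = {1, 4, 5}  B7 = {4, 5, 8}  B8 = {5, 7, 8}
Tree: B1–B2, B2–B3, B3–B4, B4–B5, B5–B6, B6–B7, B7–B8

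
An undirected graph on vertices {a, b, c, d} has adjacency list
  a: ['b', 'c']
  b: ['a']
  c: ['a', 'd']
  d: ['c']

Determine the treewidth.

1

A width-1 tree decomposition is:
Bags: B1 = {a, c}  B2 = {c, d}  B3 = {a, b}
Tree: B1–B2, B1–B3
The largest bag has 2 vertices, giving width 1; this decomposition certifies tw(G) ≤ 1. Any graph with an edge has treewidth ≥ 1, and G has the edge c–a. The upper and lower bounds meet at 1, so that is the treewidth.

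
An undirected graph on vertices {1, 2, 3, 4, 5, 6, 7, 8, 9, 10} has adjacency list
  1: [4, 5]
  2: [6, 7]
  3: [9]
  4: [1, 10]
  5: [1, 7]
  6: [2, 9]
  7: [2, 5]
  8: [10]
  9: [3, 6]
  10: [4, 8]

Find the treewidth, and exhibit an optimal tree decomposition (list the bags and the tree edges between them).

Treewidth 1.
One optimal decomposition is:
Bags: B1 = {3, 9}  B2 = {6, 9}  B3 = {2, 6}  B4 = {2, 7}  B5 = {5, 7}  B6 = {1, 5}  B7 = {1, 4}  B8 = {4, 10}  B9 = {8, 10}
Tree: B1–B2, B2–B3, B3–B4, B4–B5, B5–B6, B6–B7, B7–B8, B8–B9

Each bag holds 2 vertices, so the decomposition has width 1, which upper-bounds the treewidth. G has an edge, so its treewidth is at least 1. Combining the bounds, tw(G) = 1.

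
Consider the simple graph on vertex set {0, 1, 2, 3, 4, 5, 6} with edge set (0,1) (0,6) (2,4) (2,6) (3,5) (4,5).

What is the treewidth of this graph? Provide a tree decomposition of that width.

Treewidth 1.
One such decomposition:
Bags: B1 = {3, 5}  B2 = {4, 5}  B3 = {2, 4}  B4 = {2, 6}  B5 = {0, 6}  B6 = {0, 1}
Tree: B1–B2, B2–B3, B3–B4, B4–B5, B5–B6

The largest bag has 2 vertices, giving width 1; this decomposition certifies tw(G) ≤ 1. Any graph with an edge has treewidth ≥ 1, and G has the edge 3–5. The upper and lower bounds meet at 1, so that is the treewidth.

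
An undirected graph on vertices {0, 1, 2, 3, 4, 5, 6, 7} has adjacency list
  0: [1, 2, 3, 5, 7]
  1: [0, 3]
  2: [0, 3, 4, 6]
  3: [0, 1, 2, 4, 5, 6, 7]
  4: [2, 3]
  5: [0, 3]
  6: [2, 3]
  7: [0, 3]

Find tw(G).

2

A width-2 tree decomposition is:
Bags: B1 = {0, 2, 3}  B2 = {0, 1, 3}  B3 = {0, 3, 7}  B4 = {0, 3, 5}  B5 = {2, 3, 4}  B6 = {2, 3, 6}
Tree: B1–B2, B2–B3, B2–B4, B1–B5, B1–B6
Every bag has size at most 3, so the width is 3 − 1 = 2 and tw(G) ≤ 2. Conversely, {0, 1, 3} is a clique of size 3, and the vertices of any clique must share a bag in every tree decomposition; so some bag has ≥ 3 vertices and tw(G) ≥ 2. Therefore the treewidth is 2.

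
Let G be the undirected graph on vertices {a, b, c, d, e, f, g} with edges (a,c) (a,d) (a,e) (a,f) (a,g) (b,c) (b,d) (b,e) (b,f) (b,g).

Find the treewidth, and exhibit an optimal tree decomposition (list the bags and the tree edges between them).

Treewidth 2.
One optimal decomposition is:
Bags: B1 = {a, b, g}  B2 = {a, b, c}  B3 = {a, b, e}  B4 = {a, b, d}  B5 = {a, b, f}
Tree: B1–B2, B2–B3, B3–B4, B4–B5

Each bag holds 3 vertices, so the decomposition has width 2, which upper-bounds the treewidth. The edges b–g–a–c–b form a cycle, so G is not a tree and its treewidth is at least 2. Hence tw(G) = 2 exactly.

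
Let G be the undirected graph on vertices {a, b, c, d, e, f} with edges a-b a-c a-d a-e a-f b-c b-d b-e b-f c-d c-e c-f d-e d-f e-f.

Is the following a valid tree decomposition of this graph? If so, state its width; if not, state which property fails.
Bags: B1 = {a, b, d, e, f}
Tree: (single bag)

No — vertex c appears in no bag.

A tree decomposition must satisfy three properties: every vertex lies in some bag; for every edge, both endpoints lie together in some bag; and for every vertex, the bags containing it form a connected subtree. Here vertex c appears in no bag, so the decomposition is invalid.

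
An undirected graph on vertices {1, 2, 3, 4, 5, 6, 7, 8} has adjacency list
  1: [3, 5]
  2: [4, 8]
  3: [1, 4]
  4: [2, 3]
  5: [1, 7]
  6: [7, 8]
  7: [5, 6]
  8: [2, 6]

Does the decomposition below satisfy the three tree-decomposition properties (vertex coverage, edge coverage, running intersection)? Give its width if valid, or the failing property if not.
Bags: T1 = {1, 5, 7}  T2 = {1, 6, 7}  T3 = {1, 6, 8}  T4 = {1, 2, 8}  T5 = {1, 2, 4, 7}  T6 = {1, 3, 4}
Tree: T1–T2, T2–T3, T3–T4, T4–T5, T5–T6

A tree decomposition must satisfy three properties: every vertex lies in some bag; for every edge, both endpoints lie together in some bag; and for every vertex, the bags containing it form a connected subtree. Here bags containing vertex 7 are not connected in the tree, so the decomposition is invalid.

No — bags containing vertex 7 are not connected in the tree.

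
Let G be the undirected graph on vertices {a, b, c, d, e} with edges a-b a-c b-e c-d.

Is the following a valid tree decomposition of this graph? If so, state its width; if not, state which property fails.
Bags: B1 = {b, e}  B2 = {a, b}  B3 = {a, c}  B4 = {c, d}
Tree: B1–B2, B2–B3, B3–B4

Vertex coverage: the bags together contain {a, b, c, d, e}, the full vertex set. Edge coverage: each edge of G has both endpoints in at least one bag. Running intersection: for every vertex, the bags containing it form a connected subtree. All three properties hold, so this is a valid tree decomposition of width max|bag| − 1 = 1, and hence tw(G) ≤ 1.

Yes; width 1.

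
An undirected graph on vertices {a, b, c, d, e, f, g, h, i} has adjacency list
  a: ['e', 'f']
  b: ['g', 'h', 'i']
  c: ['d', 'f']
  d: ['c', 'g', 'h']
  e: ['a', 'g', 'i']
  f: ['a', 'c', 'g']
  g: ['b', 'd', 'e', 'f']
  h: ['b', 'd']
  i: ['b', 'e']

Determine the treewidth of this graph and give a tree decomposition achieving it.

Each bag holds 4 vertices, so the decomposition has width 3, which upper-bounds the treewidth. For the lower bound: the 4 vertex sets {b,h,i}, {d}, {g}, {a,c,e,f} are disjoint, each induces a connected subgraph, and every pair is joined by at least one edge of G. Contracting each set to a single vertex therefore yields K_{4} as a minor, and since treewidth is minor-monotone, tw(G) ≥ tw(K_{4}) = 3. Hence tw(G) = 3 exactly.

Treewidth 3.
One such decomposition:
Bags: B1 = {b, d, h, i}  B2 = {b, d, g, i}  B3 = {d, e, g, i}  B4 = {c, d, e, g}  B5 = {c, e, f, g}  B6 = {a, c, e, f}
Tree: B1–B2, B2–B3, B3–B4, B4–B5, B5–B6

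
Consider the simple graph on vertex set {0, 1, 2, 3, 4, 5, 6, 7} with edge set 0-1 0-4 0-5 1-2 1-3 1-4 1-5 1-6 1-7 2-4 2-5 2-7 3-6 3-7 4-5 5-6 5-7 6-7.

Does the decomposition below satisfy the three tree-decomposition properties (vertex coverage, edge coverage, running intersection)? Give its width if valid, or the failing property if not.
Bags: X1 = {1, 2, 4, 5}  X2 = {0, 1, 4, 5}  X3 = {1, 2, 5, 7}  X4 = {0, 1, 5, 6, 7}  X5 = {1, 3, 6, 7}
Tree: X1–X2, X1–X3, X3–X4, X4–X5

No — bags containing vertex 0 are not connected in the tree.

A tree decomposition must satisfy three properties: every vertex lies in some bag; for every edge, both endpoints lie together in some bag; and for every vertex, the bags containing it form a connected subtree. Here bags containing vertex 0 are not connected in the tree, so the decomposition is invalid.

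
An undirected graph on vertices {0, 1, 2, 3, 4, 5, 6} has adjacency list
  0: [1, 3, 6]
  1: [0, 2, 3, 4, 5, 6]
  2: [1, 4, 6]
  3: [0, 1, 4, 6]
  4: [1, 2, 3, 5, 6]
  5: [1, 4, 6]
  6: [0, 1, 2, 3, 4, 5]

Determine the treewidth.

A width-3 tree decomposition is:
Bags: B1 = {1, 3, 4, 6}  B2 = {0, 1, 3, 6}  B3 = {1, 4, 5, 6}  B4 = {1, 2, 4, 6}
Tree: B1–B2, B1–B3, B3–B4
The largest bag has 4 vertices, giving width 3; this decomposition certifies tw(G) ≤ 3. Conversely, {0, 1, 3, 6} is a clique of size 4, and the vertices of any clique must share a bag in every tree decomposition; so some bag has ≥ 4 vertices and tw(G) ≥ 3. Therefore the treewidth is 3.

3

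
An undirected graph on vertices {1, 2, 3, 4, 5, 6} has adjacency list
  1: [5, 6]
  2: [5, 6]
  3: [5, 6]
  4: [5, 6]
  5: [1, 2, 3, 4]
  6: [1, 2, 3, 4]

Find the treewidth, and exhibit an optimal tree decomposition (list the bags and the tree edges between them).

Treewidth 2.
Bags: B1 = {1, 5, 6}  B2 = {2, 5, 6}  B3 = {3, 5, 6}  B4 = {4, 5, 6}
Tree: B1–B2, B2–B3, B3–B4

Each bag holds 3 vertices, so the decomposition has width 2, which upper-bounds the treewidth. Since 6–1–5–2–6 is a cycle in G, G is not acyclic. Forests are exactly the graphs of treewidth ≤ 1, so tw(G) ≥ 2. Hence tw(G) = 2 exactly.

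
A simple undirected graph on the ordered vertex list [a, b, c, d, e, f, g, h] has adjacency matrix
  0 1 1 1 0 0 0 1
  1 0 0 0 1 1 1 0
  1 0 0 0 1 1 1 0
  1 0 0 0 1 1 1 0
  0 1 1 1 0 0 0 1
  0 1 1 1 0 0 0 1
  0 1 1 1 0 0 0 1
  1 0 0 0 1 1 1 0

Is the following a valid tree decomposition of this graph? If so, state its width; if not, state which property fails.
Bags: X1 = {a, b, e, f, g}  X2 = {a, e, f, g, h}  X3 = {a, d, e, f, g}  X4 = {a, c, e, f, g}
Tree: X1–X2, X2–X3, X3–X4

Yes; width 4.

Vertex coverage: the bags together contain {a, b, c, d, e, f, g, h}, the full vertex set. Edge coverage: each edge of G has both endpoints in at least one bag. Running intersection: for every vertex, the bags containing it form a connected subtree. All three properties hold, so this is a valid tree decomposition of width max|bag| − 1 = 4, and hence tw(G) ≤ 4.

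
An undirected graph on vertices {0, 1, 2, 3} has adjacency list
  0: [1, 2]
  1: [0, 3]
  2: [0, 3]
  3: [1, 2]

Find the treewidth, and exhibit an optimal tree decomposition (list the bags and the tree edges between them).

Each bag holds 3 vertices, so the decomposition has width 2, which upper-bounds the treewidth. Since 3–1–0–2–3 is a cycle in G, G is not acyclic. Forests are exactly the graphs of treewidth ≤ 1, so tw(G) ≥ 2. Combining the bounds, tw(G) = 2.

Treewidth 2.
One such decomposition:
Bags: B1 = {0, 1, 3}  B2 = {0, 2, 3}
Tree: B1–B2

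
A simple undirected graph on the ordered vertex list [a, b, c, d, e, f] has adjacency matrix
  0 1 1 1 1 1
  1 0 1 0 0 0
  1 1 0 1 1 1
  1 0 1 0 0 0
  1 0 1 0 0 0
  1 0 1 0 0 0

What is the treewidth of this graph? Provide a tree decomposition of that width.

Treewidth 2.
Bags: B1 = {a, c, e}  B2 = {a, b, c}  B3 = {a, c, d}  B4 = {a, c, f}
Tree: B1–B2, B1–B3, B3–B4

The largest bag has 3 vertices, giving width 2; this decomposition certifies tw(G) ≤ 2. On the other hand G contains the 3-clique {a, c, d}. A clique must lie in a single bag of any decomposition, so no decomposition can have width below 2. Therefore the treewidth is 2.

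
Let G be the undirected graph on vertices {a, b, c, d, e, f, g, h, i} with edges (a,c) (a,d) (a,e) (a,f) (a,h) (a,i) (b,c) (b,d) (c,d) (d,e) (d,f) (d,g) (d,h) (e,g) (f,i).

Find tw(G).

A width-2 tree decomposition is:
Bags: B1 = {a, c, d}  B2 = {b, c, d}  B3 = {a, d, e}  B4 = {d, e, g}  B5 = {a, d, f}  B6 = {a, d, h}  B7 = {a, f, i}
Tree: B1–B2, B1–B3, B3–B4, B1–B5, B5–B6, B5–B7
Each bag holds 3 vertices, so the decomposition has width 2, which upper-bounds the treewidth. On the other hand G contains the 3-clique {d, e, g}. A clique must lie in a single bag of any decomposition, so no decomposition can have width below 2. Therefore the treewidth is 2.

2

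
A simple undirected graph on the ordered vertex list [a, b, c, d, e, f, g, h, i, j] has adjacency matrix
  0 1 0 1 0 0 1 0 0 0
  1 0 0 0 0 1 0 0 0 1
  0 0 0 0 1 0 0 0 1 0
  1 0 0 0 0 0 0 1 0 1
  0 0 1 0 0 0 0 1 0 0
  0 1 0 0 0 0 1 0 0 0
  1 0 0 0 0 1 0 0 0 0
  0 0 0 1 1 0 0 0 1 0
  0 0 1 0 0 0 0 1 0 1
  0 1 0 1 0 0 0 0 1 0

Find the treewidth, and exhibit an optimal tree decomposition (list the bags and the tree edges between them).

Treewidth 2.
Bags: B1 = {a, f, g}  B2 = {a, b, f}  B3 = {a, b, d}  B4 = {b, d, j}  B5 = {d, h, j}  B6 = {h, i, j}  B7 = {e, h, i}  B8 = {c, e, i}
Tree: B1–B2, B2–B3, B3–B4, B4–B5, B5–B6, B6–B7, B7–B8

The largest bag has 3 vertices, giving width 2; this decomposition certifies tw(G) ≤ 2. For the lower bound, G contains the cycle g–f–b–a–g, so G is not a forest; only forests have treewidth ≤ 1, hence tw(G) ≥ 2. The upper and lower bounds meet at 2, so that is the treewidth.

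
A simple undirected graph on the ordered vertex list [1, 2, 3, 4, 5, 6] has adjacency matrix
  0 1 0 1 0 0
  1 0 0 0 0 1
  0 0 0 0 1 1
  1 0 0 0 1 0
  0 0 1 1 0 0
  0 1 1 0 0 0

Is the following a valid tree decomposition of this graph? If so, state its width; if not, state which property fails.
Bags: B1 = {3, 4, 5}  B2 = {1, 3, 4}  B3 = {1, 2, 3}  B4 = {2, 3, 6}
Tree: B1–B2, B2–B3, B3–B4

Yes; width 2.

Checking the three conditions: (i) the bags cover all of {1, 2, 3, 4, 5, 6}; (ii) for each edge, some bag contains both endpoints; (iii) the bags containing any fixed vertex form a subtree. All hold, so the decomposition is valid with width 3 − 1 = 2.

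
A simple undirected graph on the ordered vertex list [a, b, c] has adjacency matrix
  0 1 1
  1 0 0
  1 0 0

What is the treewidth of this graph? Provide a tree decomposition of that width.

Treewidth 1.
One optimal decomposition is:
Bags: B1 = {a, b}  B2 = {a, c}
Tree: B1–B2

Each bag holds 2 vertices, so the decomposition has width 1, which upper-bounds the treewidth. Since G has at least one edge (e.g. a–b), it is not an edgeless graph, so tw(G) ≥ 1. Therefore the treewidth is 1.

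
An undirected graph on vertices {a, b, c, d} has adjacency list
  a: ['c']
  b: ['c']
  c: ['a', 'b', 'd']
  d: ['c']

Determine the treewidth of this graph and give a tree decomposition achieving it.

Treewidth 1.
One optimal decomposition is:
Bags: B1 = {c, d}  B2 = {a, c}  B3 = {b, c}
Tree: B1–B2, B2–B3

Every bag has size at most 2, so the width is 2 − 1 = 1 and tw(G) ≤ 1. Since G has at least one edge (e.g. c–d), it is not an edgeless graph, so tw(G) ≥ 1. The upper and lower bounds meet at 1, so that is the treewidth.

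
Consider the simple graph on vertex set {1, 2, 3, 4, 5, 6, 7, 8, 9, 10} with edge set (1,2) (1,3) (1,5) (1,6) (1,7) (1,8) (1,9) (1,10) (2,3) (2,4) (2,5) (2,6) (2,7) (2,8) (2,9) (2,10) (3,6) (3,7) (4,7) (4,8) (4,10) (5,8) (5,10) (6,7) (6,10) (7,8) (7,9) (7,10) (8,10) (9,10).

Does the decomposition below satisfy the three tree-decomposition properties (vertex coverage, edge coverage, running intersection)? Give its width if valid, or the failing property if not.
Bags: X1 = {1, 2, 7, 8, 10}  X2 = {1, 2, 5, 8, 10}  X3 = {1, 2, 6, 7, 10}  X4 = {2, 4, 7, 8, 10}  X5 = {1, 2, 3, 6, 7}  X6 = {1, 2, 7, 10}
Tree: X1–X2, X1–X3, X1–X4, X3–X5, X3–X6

A tree decomposition must satisfy three properties: every vertex lies in some bag; for every edge, both endpoints lie together in some bag; and for every vertex, the bags containing it form a connected subtree. Here vertex 9 appears in no bag, so the decomposition is invalid.

No — vertex 9 appears in no bag.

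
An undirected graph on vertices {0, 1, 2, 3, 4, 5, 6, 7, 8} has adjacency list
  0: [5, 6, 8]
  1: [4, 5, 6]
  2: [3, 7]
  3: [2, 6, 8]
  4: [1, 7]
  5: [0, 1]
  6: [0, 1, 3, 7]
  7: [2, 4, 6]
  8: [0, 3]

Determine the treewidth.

A width-3 tree decomposition is:
Bags: B1 = {0, 2, 3, 8}  B2 = {0, 2, 3, 6}  B3 = {0, 2, 6, 7}  B4 = {0, 5, 6, 7}  B5 = {1, 5, 6, 7}  B6 = {1, 4, 5, 7}
Tree: B1–B2, B2–B3, B3–B4, B4–B5, B5–B6
The largest bag has 4 vertices, giving width 3; this decomposition certifies tw(G) ≤ 3. For the lower bound: the 4 vertex sets {2,3,8}, {0}, {6}, {1,4,5,7} are disjoint, each induces a connected subgraph, and every pair is joined by at least one edge of G. Contracting each set to a single vertex therefore yields K_{4} as a minor, and since treewidth is minor-monotone, tw(G) ≥ tw(K_{4}) = 3. Combining the bounds, tw(G) = 3.

3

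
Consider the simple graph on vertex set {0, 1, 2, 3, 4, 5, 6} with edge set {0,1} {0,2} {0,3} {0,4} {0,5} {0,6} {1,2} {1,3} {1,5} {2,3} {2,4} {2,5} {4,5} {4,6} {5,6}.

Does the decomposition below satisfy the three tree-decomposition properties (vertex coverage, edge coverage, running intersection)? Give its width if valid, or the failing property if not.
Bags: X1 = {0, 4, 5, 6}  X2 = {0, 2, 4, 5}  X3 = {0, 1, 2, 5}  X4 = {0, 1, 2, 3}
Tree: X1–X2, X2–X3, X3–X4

Every vertex of G appears in some bag (union = {0, 1, 2, 3, 4, 5, 6}); every edge is covered by a bag; and for each vertex v the set of bags containing v is connected in the bag tree. The decomposition is therefore valid. The largest bag has 4 vertices, so the width is 3.

Yes; width 3.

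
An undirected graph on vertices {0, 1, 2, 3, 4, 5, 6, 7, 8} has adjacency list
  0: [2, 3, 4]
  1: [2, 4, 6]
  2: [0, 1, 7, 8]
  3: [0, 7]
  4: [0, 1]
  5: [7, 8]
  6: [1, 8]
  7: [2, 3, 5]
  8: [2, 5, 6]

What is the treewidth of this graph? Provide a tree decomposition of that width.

Each bag holds 4 vertices, so the decomposition has width 3, which upper-bounds the treewidth. For the lower bound: the 4 vertex sets {3,5,7}, {0}, {2}, {1,4,6,8} are disjoint, each induces a connected subgraph, and every pair is joined by at least one edge of G. Contracting each set to a single vertex therefore yields K_{4} as a minor, and since treewidth is minor-monotone, tw(G) ≥ tw(K_{4}) = 3. Therefore the treewidth is 3.

Treewidth 3.
One such decomposition:
Bags: B1 = {0, 3, 5, 7}  B2 = {0, 2, 5, 7}  B3 = {0, 2, 5, 8}  B4 = {0, 2, 4, 8}  B5 = {1, 2, 4, 8}  B6 = {1, 4, 6, 8}
Tree: B1–B2, B2–B3, B3–B4, B4–B5, B5–B6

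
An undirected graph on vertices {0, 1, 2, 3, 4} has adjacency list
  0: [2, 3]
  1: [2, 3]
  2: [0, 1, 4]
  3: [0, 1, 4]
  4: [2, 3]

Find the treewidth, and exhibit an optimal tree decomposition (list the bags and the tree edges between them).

Treewidth 2.
Bags: B1 = {2, 3, 4}  B2 = {0, 2, 3}  B3 = {1, 2, 3}
Tree: B1–B2, B2–B3

Each bag holds 3 vertices, so the decomposition has width 2, which upper-bounds the treewidth. Since 3–4–2–0–3 is a cycle in G, G is not acyclic. Forests are exactly the graphs of treewidth ≤ 1, so tw(G) ≥ 2. Hence tw(G) = 2 exactly.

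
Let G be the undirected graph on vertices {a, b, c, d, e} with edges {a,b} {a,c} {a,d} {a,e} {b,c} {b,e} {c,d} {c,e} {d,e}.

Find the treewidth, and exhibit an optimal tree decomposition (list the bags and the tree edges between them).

Treewidth 3.
Bags: B1 = {a, b, c, e}  B2 = {a, c, d, e}
Tree: B1–B2

The largest bag has 4 vertices, giving width 3; this decomposition certifies tw(G) ≤ 3. Conversely, {a, c, d, e} is a clique of size 4, and the vertices of any clique must share a bag in every tree decomposition; so some bag has ≥ 4 vertices and tw(G) ≥ 3. The upper and lower bounds meet at 3, so that is the treewidth.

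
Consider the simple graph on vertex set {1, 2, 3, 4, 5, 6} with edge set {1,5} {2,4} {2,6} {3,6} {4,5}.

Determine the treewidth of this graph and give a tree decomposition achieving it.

Each bag holds 2 vertices, so the decomposition has width 1, which upper-bounds the treewidth. Any graph with an edge has treewidth ≥ 1, and G has the edge 1–5. Combining the bounds, tw(G) = 1.

Treewidth 1.
One such decomposition:
Bags: B1 = {1, 5}  B2 = {4, 5}  B3 = {2, 4}  B4 = {2, 6}  B5 = {3, 6}
Tree: B1–B2, B2–B3, B3–B4, B4–B5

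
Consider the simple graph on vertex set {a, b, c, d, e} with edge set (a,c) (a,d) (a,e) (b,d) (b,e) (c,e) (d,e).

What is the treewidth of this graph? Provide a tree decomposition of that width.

Treewidth 2.
One such decomposition:
Bags: B1 = {a, d, e}  B2 = {a, c, e}  B3 = {b, d, e}
Tree: B1–B2, B1–B3

Every bag has size at most 3, so the width is 3 − 1 = 2 and tw(G) ≤ 2. On the other hand G contains the 3-clique {a, d, e}. A clique must lie in a single bag of any decomposition, so no decomposition can have width below 2. Therefore the treewidth is 2.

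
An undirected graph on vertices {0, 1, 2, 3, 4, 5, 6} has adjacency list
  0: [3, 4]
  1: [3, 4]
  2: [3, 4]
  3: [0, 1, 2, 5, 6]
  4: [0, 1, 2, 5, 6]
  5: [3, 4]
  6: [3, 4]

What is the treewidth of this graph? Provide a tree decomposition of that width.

Treewidth 2.
One such decomposition:
Bags: B1 = {1, 3, 4}  B2 = {3, 4, 5}  B3 = {0, 3, 4}  B4 = {2, 3, 4}  B5 = {3, 4, 6}
Tree: B1–B2, B2–B3, B3–B4, B4–B5

Each bag holds 3 vertices, so the decomposition has width 2, which upper-bounds the treewidth. The edges 3–1–4–5–3 form a cycle, so G is not a tree and its treewidth is at least 2. Hence tw(G) = 2 exactly.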